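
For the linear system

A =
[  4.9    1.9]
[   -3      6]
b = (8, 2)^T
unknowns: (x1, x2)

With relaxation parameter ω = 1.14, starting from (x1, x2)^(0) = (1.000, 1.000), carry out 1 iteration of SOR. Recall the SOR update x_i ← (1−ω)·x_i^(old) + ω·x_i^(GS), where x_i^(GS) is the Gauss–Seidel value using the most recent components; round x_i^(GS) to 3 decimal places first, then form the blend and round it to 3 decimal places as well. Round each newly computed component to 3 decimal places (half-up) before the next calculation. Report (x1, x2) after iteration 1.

(1.279, 0.969)

Iteration 1:
  x1: GS value = (8 - (1.9)·1.000) / (4.9) = 1.245;  x1 ← (1−ω)·1.000 + ω·1.245 = 1.279
  x2: GS value = (2 - (-3)·1.279) / (6) = 0.973;  x2 ← (1−ω)·1.000 + ω·0.973 = 0.969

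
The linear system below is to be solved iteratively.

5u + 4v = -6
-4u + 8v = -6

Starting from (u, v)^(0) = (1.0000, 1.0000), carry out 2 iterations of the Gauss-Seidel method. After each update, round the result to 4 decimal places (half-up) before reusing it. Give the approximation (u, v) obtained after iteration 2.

Iteration 1:
  u = (-6 - (4)·1.0000) / (5) = -2.0000
  v = (-6 - (-4)·-2.0000) / (8) = -1.7500
Iteration 2:
  u = (-6 - (4)·-1.7500) / (5) = 0.2000
  v = (-6 - (-4)·0.2000) / (8) = -0.6500

(0.2000, -0.6500)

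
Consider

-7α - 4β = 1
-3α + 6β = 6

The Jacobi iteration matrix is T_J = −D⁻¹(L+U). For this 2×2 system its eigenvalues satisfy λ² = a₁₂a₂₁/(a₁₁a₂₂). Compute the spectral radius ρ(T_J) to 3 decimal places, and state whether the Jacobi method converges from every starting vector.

0.535

a₁₂a₂₁/(a₁₁a₂₂) = (-4)·(-3) / ((-7)·(6)) = -0.285714
ρ = √|-0.285714| = √0.285714 = 0.535
ρ < 1, so Jacobi converges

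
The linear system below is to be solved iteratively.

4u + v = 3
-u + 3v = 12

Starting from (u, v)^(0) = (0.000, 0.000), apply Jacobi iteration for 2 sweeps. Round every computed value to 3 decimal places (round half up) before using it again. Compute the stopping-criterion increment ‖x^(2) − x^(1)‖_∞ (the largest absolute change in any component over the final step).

Iteration 1:
  u = (3 - (1)·0.000) / (4) = 0.750
  v = (12 - (-1)·0.000) / (3) = 4.000
Iteration 2:
  u = (3 - (1)·4.000) / (4) = -0.250
  v = (12 - (-1)·0.750) / (3) = 4.250
Change: (-1.000, 0.250) → max |·| = 1.000

1.000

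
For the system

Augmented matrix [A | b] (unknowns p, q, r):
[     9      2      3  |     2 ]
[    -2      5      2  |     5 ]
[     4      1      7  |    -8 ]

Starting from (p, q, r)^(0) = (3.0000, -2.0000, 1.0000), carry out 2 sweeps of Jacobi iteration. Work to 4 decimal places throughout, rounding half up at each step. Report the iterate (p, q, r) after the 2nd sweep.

Iteration 1:
  p = (2 - (2)·-2.0000 - (3)·1.0000) / (9) = 0.3333
  q = (5 - (-2)·3.0000 - (2)·1.0000) / (5) = 1.8000
  r = (-8 - (4)·3.0000 - (1)·-2.0000) / (7) = -2.5714
Iteration 2:
  p = (2 - (2)·1.8000 - (3)·-2.5714) / (9) = 0.6794
  q = (5 - (-2)·0.3333 - (2)·-2.5714) / (5) = 2.1619
  r = (-8 - (4)·0.3333 - (1)·1.8000) / (7) = -1.5905

(0.6794, 2.1619, -1.5905)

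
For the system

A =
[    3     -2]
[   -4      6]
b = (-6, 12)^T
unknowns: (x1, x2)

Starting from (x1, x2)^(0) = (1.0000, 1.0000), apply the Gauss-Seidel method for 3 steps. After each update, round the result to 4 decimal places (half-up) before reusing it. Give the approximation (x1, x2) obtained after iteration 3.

(-1.2263, 1.1825)

Iteration 1:
  x1 = (-6 - (-2)·1.0000) / (3) = -1.3333
  x2 = (12 - (-4)·-1.3333) / (6) = 1.1111
Iteration 2:
  x1 = (-6 - (-2)·1.1111) / (3) = -1.2593
  x2 = (12 - (-4)·-1.2593) / (6) = 1.1605
Iteration 3:
  x1 = (-6 - (-2)·1.1605) / (3) = -1.2263
  x2 = (12 - (-4)·-1.2263) / (6) = 1.1825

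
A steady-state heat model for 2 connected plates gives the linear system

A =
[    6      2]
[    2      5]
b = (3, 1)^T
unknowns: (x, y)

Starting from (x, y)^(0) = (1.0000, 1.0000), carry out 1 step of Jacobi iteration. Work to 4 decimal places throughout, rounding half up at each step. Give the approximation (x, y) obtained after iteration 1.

(0.1667, -0.2000)

Iteration 1:
  x = (3 - (2)·1.0000) / (6) = 0.1667
  y = (1 - (2)·1.0000) / (5) = -0.2000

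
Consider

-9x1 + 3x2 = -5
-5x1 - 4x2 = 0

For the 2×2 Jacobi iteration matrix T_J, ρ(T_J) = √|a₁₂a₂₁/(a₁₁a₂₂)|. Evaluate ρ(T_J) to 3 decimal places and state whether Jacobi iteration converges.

a₁₂a₂₁/(a₁₁a₂₂) = (3)·(-5) / ((-9)·(-4)) = -0.416667
ρ = √|-0.416667| = √0.416667 = 0.645
ρ < 1, so Jacobi converges

0.645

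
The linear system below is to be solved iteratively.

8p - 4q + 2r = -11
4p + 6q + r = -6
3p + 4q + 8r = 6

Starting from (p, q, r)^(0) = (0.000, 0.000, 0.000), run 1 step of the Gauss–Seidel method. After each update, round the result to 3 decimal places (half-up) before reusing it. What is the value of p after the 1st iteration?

-1.375

Iteration 1:
  p = (-11 - (-4)·0.000 - (2)·0.000) / (8) = -1.375
  q = (-6 - (4)·-1.375 - (1)·0.000) / (6) = -0.083
  r = (6 - (3)·-1.375 - (4)·-0.083) / (8) = 1.307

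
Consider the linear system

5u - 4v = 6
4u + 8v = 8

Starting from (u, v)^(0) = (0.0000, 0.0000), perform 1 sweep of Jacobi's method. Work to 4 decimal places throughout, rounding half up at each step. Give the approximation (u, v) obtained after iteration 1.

Iteration 1:
  u = (6 - (-4)·0.0000) / (5) = 1.2000
  v = (8 - (4)·0.0000) / (8) = 1.0000

(1.2000, 1.0000)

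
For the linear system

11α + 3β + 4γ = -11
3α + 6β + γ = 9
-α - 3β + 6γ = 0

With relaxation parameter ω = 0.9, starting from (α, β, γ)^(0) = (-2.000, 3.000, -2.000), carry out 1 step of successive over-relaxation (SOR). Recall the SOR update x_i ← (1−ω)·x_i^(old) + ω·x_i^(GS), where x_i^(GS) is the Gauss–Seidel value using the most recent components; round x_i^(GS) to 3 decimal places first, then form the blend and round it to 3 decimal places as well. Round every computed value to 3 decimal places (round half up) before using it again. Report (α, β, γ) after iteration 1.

(-1.182, 2.482, 0.740)

Iteration 1:
  α: GS value = (-11 - (3)·3.000 - (4)·-2.000) / (11) = -1.091;  α ← (1−ω)·-2.000 + ω·-1.091 = -1.182
  β: GS value = (9 - (3)·-1.182 - (1)·-2.000) / (6) = 2.424;  β ← (1−ω)·3.000 + ω·2.424 = 2.482
  γ: GS value = (0 - (-1)·-1.182 - (-3)·2.482) / (6) = 1.044;  γ ← (1−ω)·-2.000 + ω·1.044 = 0.740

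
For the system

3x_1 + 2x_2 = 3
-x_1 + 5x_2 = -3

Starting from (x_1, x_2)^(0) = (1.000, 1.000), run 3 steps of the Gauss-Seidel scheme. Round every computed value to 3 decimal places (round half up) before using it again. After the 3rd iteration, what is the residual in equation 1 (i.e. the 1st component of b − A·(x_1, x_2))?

Iteration 1:
  x_1 = (3 - (2)·1.000) / (3) = 0.333
  x_2 = (-3 - (-1)·0.333) / (5) = -0.533
Iteration 2:
  x_1 = (3 - (2)·-0.533) / (3) = 1.355
  x_2 = (-3 - (-1)·1.355) / (5) = -0.329
Iteration 3:
  x_1 = (3 - (2)·-0.329) / (3) = 1.219
  x_2 = (-3 - (-1)·1.219) / (5) = -0.356
Residual b − A·x = (0.055, -0.001)

0.055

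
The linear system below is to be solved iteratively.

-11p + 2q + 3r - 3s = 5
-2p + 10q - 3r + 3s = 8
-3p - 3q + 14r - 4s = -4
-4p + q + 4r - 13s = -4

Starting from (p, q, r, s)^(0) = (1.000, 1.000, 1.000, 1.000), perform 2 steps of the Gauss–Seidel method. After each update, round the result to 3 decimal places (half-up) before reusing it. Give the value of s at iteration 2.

Iteration 1:
  p = (5 - (2)·1.000 - (3)·1.000 - (-3)·1.000) / (-11) = -0.273
  q = (8 - (-2)·-0.273 - (-3)·1.000 - (3)·1.000) / (10) = 0.745
  r = (-4 - (-3)·-0.273 - (-3)·0.745 - (-4)·1.000) / (14) = 0.101
  s = (-4 - (-4)·-0.273 - (1)·0.745 - (4)·0.101) / (-13) = 0.480
Iteration 2:
  p = (5 - (2)·0.745 - (3)·0.101 - (-3)·0.480) / (-11) = -0.422
  q = (8 - (-2)·-0.422 - (-3)·0.101 - (3)·0.480) / (10) = 0.602
  r = (-4 - (-3)·-0.422 - (-3)·0.602 - (-4)·0.480) / (14) = -0.110
  s = (-4 - (-4)·-0.422 - (1)·0.602 - (4)·-0.110) / (-13) = 0.450

0.450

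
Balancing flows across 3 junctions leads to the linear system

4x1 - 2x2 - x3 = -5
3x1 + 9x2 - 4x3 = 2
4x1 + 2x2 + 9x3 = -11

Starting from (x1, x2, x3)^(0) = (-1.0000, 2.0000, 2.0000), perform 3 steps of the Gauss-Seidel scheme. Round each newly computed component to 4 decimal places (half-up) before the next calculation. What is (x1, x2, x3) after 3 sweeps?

(-1.4732, 0.4021, -0.6568)

Iteration 1:
  x1 = (-5 - (-2)·2.0000 - (-1)·2.0000) / (4) = 0.2500
  x2 = (2 - (3)·0.2500 - (-4)·2.0000) / (9) = 1.0278
  x3 = (-11 - (4)·0.2500 - (2)·1.0278) / (9) = -1.5617
Iteration 2:
  x1 = (-5 - (-2)·1.0278 - (-1)·-1.5617) / (4) = -1.1265
  x2 = (2 - (3)·-1.1265 - (-4)·-1.5617) / (9) = -0.0964
  x3 = (-11 - (4)·-1.1265 - (2)·-0.0964) / (9) = -0.7001
Iteration 3:
  x1 = (-5 - (-2)·-0.0964 - (-1)·-0.7001) / (4) = -1.4732
  x2 = (2 - (3)·-1.4732 - (-4)·-0.7001) / (9) = 0.4021
  x3 = (-11 - (4)·-1.4732 - (2)·0.4021) / (9) = -0.6568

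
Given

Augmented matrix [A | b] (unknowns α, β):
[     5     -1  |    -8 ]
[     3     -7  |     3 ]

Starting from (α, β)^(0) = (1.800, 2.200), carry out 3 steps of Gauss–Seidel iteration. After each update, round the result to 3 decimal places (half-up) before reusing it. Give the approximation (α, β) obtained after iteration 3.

Iteration 1:
  α = (-8 - (-1)·2.200) / (5) = -1.160
  β = (3 - (3)·-1.160) / (-7) = -0.926
Iteration 2:
  α = (-8 - (-1)·-0.926) / (5) = -1.785
  β = (3 - (3)·-1.785) / (-7) = -1.194
Iteration 3:
  α = (-8 - (-1)·-1.194) / (5) = -1.839
  β = (3 - (3)·-1.839) / (-7) = -1.217

(-1.839, -1.217)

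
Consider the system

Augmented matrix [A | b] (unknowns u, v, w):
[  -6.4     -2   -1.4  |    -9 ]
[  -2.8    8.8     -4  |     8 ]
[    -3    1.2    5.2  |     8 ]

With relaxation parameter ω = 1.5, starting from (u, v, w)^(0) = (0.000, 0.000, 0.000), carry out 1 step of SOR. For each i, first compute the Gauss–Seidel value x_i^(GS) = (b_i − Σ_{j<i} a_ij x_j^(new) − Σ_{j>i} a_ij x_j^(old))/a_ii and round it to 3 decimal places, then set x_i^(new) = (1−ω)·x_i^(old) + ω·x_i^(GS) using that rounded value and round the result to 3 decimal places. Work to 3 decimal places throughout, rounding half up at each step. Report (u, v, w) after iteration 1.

(2.109, 2.370, 3.312)

Iteration 1:
  u: GS value = (-9 - (-2)·0.000 - (-1.4)·0.000) / (-6.4) = 1.406;  u ← (1−ω)·0.000 + ω·1.406 = 2.109
  v: GS value = (8 - (-2.8)·2.109 - (-4)·0.000) / (8.8) = 1.580;  v ← (1−ω)·0.000 + ω·1.580 = 2.370
  w: GS value = (8 - (-3)·2.109 - (1.2)·2.370) / (5.2) = 2.208;  w ← (1−ω)·0.000 + ω·2.208 = 3.312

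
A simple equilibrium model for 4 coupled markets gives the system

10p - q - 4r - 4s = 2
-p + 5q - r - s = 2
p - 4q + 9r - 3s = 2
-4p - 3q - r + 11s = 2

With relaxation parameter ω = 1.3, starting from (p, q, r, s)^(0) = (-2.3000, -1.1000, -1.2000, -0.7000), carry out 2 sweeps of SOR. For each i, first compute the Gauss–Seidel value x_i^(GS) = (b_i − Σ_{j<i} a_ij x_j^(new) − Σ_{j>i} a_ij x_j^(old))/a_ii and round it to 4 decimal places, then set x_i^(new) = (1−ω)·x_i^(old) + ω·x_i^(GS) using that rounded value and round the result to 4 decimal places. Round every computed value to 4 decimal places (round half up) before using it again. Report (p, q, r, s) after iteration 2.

Iteration 1:
  p: GS value = (2 - (-1)·-1.1000 - (-4)·-1.2000 - (-4)·-0.7000) / (10) = -0.6700;  p ← (1−ω)·-2.3000 + ω·-0.6700 = -0.1810
  q: GS value = (2 - (-1)·-0.1810 - (-1)·-1.2000 - (-1)·-0.7000) / (5) = -0.0162;  q ← (1−ω)·-1.1000 + ω·-0.0162 = 0.3089
  r: GS value = (2 - (1)·-0.1810 - (-4)·0.3089 - (-3)·-0.7000) / (9) = 0.1463;  r ← (1−ω)·-1.2000 + ω·0.1463 = 0.5502
  s: GS value = (2 - (-4)·-0.1810 - (-3)·0.3089 - (-1)·0.5502) / (11) = 0.2503;  s ← (1−ω)·-0.7000 + ω·0.2503 = 0.5354
Iteration 2:
  p: GS value = (2 - (-1)·0.3089 - (-4)·0.5502 - (-4)·0.5354) / (10) = 0.6651;  p ← (1−ω)·-0.1810 + ω·0.6651 = 0.9189
  q: GS value = (2 - (-1)·0.9189 - (-1)·0.5502 - (-1)·0.5354) / (5) = 0.8009;  q ← (1−ω)·0.3089 + ω·0.8009 = 0.9485
  r: GS value = (2 - (1)·0.9189 - (-4)·0.9485 - (-3)·0.5354) / (9) = 0.7201;  r ← (1−ω)·0.5502 + ω·0.7201 = 0.7711
  s: GS value = (2 - (-4)·0.9189 - (-3)·0.9485 - (-1)·0.7711) / (11) = 0.8447;  s ← (1−ω)·0.5354 + ω·0.8447 = 0.9375

(0.9189, 0.9485, 0.7711, 0.9375)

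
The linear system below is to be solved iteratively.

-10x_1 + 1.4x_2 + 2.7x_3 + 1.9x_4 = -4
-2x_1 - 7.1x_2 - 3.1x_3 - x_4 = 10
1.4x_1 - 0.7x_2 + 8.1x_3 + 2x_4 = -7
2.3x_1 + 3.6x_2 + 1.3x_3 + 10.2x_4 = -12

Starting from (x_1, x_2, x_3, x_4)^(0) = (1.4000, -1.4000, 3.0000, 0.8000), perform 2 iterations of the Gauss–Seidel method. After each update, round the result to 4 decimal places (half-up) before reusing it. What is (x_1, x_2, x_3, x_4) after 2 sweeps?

Iteration 1:
  x_1 = (-4 - (1.4)·-1.4000 - (2.7)·3.0000 - (1.9)·0.8000) / (-10) = 1.1660
  x_2 = (10 - (-2)·1.1660 - (-3.1)·3.0000 - (-1)·0.8000) / (-7.1) = -3.1594
  x_3 = (-7 - (1.4)·1.1660 - (-0.7)·-3.1594 - (2)·0.8000) / (8.1) = -1.5363
  x_4 = (-12 - (2.3)·1.1660 - (3.6)·-3.1594 - (1.3)·-1.5363) / (10.2) = -0.1285
Iteration 2:
  x_1 = (-4 - (1.4)·-3.1594 - (2.7)·-1.5363 - (1.9)·-0.1285) / (-10) = -0.4815
  x_2 = (10 - (-2)·-0.4815 - (-3.1)·-1.5363 - (-1)·-0.1285) / (-7.1) = -0.5839
  x_3 = (-7 - (1.4)·-0.4815 - (-0.7)·-0.5839 - (2)·-0.1285) / (8.1) = -0.7997
  x_4 = (-12 - (2.3)·-0.4815 - (3.6)·-0.5839 - (1.3)·-0.7997) / (10.2) = -0.7599

(-0.4815, -0.5839, -0.7997, -0.7599)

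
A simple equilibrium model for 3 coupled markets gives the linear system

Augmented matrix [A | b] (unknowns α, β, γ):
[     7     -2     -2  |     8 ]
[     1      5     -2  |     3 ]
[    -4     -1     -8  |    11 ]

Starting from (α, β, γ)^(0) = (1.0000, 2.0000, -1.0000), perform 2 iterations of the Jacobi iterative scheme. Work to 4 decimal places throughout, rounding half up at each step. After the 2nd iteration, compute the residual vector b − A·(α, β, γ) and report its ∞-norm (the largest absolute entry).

4.1073

Iteration 1:
  α = (8 - (-2)·2.0000 - (-2)·-1.0000) / (7) = 1.4286
  β = (3 - (1)·1.0000 - (-2)·-1.0000) / (5) = 0.0000
  γ = (11 - (-4)·1.0000 - (-1)·2.0000) / (-8) = -2.1250
Iteration 2:
  α = (8 - (-2)·0.0000 - (-2)·-2.1250) / (7) = 0.5357
  β = (3 - (1)·1.4286 - (-2)·-2.1250) / (5) = -0.5357
  γ = (11 - (-4)·1.4286 - (-1)·0.0000) / (-8) = -2.0893
Residual b − A·x = (-0.9999, 0.9642, -4.1073); ∞-norm = 4.1073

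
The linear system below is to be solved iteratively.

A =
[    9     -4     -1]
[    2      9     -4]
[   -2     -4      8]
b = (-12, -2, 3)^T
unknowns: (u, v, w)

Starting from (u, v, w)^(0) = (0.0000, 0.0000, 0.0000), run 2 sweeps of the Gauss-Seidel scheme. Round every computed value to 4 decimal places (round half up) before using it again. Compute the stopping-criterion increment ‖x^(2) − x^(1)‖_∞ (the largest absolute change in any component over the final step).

Iteration 1:
  u = (-12 - (-4)·0.0000 - (-1)·0.0000) / (9) = -1.3333
  v = (-2 - (2)·-1.3333 - (-4)·0.0000) / (9) = 0.0741
  w = (3 - (-2)·-1.3333 - (-4)·0.0741) / (8) = 0.0787
Iteration 2:
  u = (-12 - (-4)·0.0741 - (-1)·0.0787) / (9) = -1.2917
  v = (-2 - (2)·-1.2917 - (-4)·0.0787) / (9) = 0.0998
  w = (3 - (-2)·-1.2917 - (-4)·0.0998) / (8) = 0.1020
Change: (0.0416, 0.0257, 0.0233) → max |·| = 0.0416

0.0416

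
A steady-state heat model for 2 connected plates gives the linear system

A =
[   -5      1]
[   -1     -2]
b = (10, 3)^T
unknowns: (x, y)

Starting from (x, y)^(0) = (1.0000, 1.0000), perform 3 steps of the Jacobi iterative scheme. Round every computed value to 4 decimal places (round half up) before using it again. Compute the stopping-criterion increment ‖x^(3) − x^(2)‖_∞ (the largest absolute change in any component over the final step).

0.3000

Iteration 1:
  x = (10 - (1)·1.0000) / (-5) = -1.8000
  y = (3 - (-1)·1.0000) / (-2) = -2.0000
Iteration 2:
  x = (10 - (1)·-2.0000) / (-5) = -2.4000
  y = (3 - (-1)·-1.8000) / (-2) = -0.6000
Iteration 3:
  x = (10 - (1)·-0.6000) / (-5) = -2.1200
  y = (3 - (-1)·-2.4000) / (-2) = -0.3000
Change: (0.2800, 0.3000) → max |·| = 0.3000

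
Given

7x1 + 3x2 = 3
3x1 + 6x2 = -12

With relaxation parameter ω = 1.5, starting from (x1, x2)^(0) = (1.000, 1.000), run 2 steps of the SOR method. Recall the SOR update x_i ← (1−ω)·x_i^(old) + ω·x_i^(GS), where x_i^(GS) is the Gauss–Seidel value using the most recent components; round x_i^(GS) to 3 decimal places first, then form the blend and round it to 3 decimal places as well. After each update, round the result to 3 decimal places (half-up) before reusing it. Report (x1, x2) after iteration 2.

Iteration 1:
  x1: GS value = (3 - (3)·1.000) / (7) = 0.000;  x1 ← (1−ω)·1.000 + ω·0.000 = -0.500
  x2: GS value = (-12 - (3)·-0.500) / (6) = -1.750;  x2 ← (1−ω)·1.000 + ω·-1.750 = -3.125
Iteration 2:
  x1: GS value = (3 - (3)·-3.125) / (7) = 1.768;  x1 ← (1−ω)·-0.500 + ω·1.768 = 2.902
  x2: GS value = (-12 - (3)·2.902) / (6) = -3.451;  x2 ← (1−ω)·-3.125 + ω·-3.451 = -3.614

(2.902, -3.614)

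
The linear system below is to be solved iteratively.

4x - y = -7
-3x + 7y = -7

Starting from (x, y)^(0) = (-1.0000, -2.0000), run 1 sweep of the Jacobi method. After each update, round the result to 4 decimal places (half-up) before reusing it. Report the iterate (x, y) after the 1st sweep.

Iteration 1:
  x = (-7 - (-1)·-2.0000) / (4) = -2.2500
  y = (-7 - (-3)·-1.0000) / (7) = -1.4286

(-2.2500, -1.4286)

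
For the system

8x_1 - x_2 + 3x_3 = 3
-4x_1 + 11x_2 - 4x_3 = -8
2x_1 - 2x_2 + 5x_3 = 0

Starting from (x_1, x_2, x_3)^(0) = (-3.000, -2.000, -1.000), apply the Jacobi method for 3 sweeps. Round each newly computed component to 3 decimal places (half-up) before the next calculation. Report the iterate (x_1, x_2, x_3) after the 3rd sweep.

Iteration 1:
  x_1 = (3 - (-1)·-2.000 - (3)·-1.000) / (8) = 0.500
  x_2 = (-8 - (-4)·-3.000 - (-4)·-1.000) / (11) = -2.182
  x_3 = (0 - (2)·-3.000 - (-2)·-2.000) / (5) = 0.400
Iteration 2:
  x_1 = (3 - (-1)·-2.182 - (3)·0.400) / (8) = -0.048
  x_2 = (-8 - (-4)·0.500 - (-4)·0.400) / (11) = -0.400
  x_3 = (0 - (2)·0.500 - (-2)·-2.182) / (5) = -1.073
Iteration 3:
  x_1 = (3 - (-1)·-0.400 - (3)·-1.073) / (8) = 0.727
  x_2 = (-8 - (-4)·-0.048 - (-4)·-1.073) / (11) = -1.135
  x_3 = (0 - (2)·-0.048 - (-2)·-0.400) / (5) = -0.141

(0.727, -1.135, -0.141)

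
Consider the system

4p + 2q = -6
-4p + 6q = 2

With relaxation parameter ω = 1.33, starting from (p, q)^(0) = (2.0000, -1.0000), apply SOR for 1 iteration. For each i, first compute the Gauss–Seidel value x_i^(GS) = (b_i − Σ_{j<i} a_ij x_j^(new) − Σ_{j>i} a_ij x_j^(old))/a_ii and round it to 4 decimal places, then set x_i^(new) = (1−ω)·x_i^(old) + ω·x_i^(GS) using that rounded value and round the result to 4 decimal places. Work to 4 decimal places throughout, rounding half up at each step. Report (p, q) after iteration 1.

(-1.9900, -0.9911)

Iteration 1:
  p: GS value = (-6 - (2)·-1.0000) / (4) = -1.0000;  p ← (1−ω)·2.0000 + ω·-1.0000 = -1.9900
  q: GS value = (2 - (-4)·-1.9900) / (6) = -0.9933;  q ← (1−ω)·-1.0000 + ω·-0.9933 = -0.9911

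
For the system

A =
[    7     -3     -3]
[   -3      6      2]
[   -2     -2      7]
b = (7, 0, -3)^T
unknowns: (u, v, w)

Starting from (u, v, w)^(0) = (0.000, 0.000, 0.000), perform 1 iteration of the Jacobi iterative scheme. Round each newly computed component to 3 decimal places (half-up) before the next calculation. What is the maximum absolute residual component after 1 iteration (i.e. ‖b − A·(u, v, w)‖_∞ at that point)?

3.858

Iteration 1:
  u = (7 - (-3)·0.000 - (-3)·0.000) / (7) = 1.000
  v = (0 - (-3)·0.000 - (2)·0.000) / (6) = 0.000
  w = (-3 - (-2)·0.000 - (-2)·0.000) / (7) = -0.429
Residual b − A·x = (-1.287, 3.858, 2.003); ∞-norm = 3.858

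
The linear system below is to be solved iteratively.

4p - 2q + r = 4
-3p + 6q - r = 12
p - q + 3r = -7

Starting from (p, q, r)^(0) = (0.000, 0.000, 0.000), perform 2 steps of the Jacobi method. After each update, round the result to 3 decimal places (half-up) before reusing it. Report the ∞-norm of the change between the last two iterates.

1.583

Iteration 1:
  p = (4 - (-2)·0.000 - (1)·0.000) / (4) = 1.000
  q = (12 - (-3)·0.000 - (-1)·0.000) / (6) = 2.000
  r = (-7 - (1)·0.000 - (-1)·0.000) / (3) = -2.333
Iteration 2:
  p = (4 - (-2)·2.000 - (1)·-2.333) / (4) = 2.583
  q = (12 - (-3)·1.000 - (-1)·-2.333) / (6) = 2.111
  r = (-7 - (1)·1.000 - (-1)·2.000) / (3) = -2.000
Change: (1.583, 0.111, 0.333) → max |·| = 1.583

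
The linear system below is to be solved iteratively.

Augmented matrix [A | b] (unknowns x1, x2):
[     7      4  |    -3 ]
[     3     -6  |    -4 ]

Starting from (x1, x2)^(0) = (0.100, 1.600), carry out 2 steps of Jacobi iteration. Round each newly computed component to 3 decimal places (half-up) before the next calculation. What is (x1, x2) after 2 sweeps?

(-0.838, -0.005)

Iteration 1:
  x1 = (-3 - (4)·1.600) / (7) = -1.343
  x2 = (-4 - (3)·0.100) / (-6) = 0.717
Iteration 2:
  x1 = (-3 - (4)·0.717) / (7) = -0.838
  x2 = (-4 - (3)·-1.343) / (-6) = -0.005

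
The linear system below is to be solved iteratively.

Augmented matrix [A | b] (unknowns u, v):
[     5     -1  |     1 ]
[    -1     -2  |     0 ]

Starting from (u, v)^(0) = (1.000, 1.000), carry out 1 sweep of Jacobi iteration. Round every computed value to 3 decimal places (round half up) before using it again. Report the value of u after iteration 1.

0.400

Iteration 1:
  u = (1 - (-1)·1.000) / (5) = 0.400
  v = (0 - (-1)·1.000) / (-2) = -0.500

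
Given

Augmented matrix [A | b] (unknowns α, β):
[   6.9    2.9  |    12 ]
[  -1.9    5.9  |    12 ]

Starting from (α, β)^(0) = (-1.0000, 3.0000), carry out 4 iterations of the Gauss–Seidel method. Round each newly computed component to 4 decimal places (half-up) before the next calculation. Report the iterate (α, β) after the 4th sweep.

Iteration 1:
  α = (12 - (2.9)·3.0000) / (6.9) = 0.4783
  β = (12 - (-1.9)·0.4783) / (5.9) = 2.1879
Iteration 2:
  α = (12 - (2.9)·2.1879) / (6.9) = 0.8196
  β = (12 - (-1.9)·0.8196) / (5.9) = 2.2978
Iteration 3:
  α = (12 - (2.9)·2.2978) / (6.9) = 0.7734
  β = (12 - (-1.9)·0.7734) / (5.9) = 2.2830
Iteration 4:
  α = (12 - (2.9)·2.2830) / (6.9) = 0.7796
  β = (12 - (-1.9)·0.7796) / (5.9) = 2.2850

(0.7796, 2.2850)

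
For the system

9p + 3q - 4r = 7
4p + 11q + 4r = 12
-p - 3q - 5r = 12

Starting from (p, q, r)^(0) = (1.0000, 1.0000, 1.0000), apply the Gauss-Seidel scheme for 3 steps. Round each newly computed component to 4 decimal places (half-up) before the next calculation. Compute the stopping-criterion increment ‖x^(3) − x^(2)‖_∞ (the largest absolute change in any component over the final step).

1.0274

Iteration 1:
  p = (7 - (3)·1.0000 - (-4)·1.0000) / (9) = 0.8889
  q = (12 - (4)·0.8889 - (4)·1.0000) / (11) = 0.4040
  r = (12 - (-1)·0.8889 - (-3)·0.4040) / (-5) = -2.8202
Iteration 2:
  p = (7 - (3)·0.4040 - (-4)·-2.8202) / (9) = -0.6103
  q = (12 - (4)·-0.6103 - (4)·-2.8202) / (11) = 2.3384
  r = (12 - (-1)·-0.6103 - (-3)·2.3384) / (-5) = -3.6810
Iteration 3:
  p = (7 - (3)·2.3384 - (-4)·-3.6810) / (9) = -1.6377
  q = (12 - (4)·-1.6377 - (4)·-3.6810) / (11) = 3.0250
  r = (12 - (-1)·-1.6377 - (-3)·3.0250) / (-5) = -3.8875
Change: (-1.0274, 0.6866, -0.2065) → max |·| = 1.0274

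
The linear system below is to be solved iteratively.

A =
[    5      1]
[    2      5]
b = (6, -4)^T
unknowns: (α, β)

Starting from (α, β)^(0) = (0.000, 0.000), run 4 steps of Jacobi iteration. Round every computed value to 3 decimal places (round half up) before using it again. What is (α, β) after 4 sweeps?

(1.469, -1.382)

Iteration 1:
  α = (6 - (1)·0.000) / (5) = 1.200
  β = (-4 - (2)·0.000) / (5) = -0.800
Iteration 2:
  α = (6 - (1)·-0.800) / (5) = 1.360
  β = (-4 - (2)·1.200) / (5) = -1.280
Iteration 3:
  α = (6 - (1)·-1.280) / (5) = 1.456
  β = (-4 - (2)·1.360) / (5) = -1.344
Iteration 4:
  α = (6 - (1)·-1.344) / (5) = 1.469
  β = (-4 - (2)·1.456) / (5) = -1.382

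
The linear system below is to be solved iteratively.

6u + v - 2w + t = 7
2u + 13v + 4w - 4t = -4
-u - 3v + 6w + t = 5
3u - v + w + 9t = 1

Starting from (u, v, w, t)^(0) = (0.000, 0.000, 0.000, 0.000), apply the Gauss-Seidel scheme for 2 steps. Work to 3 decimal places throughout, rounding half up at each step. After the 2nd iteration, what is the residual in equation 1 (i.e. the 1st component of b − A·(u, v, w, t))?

0.455

Iteration 1:
  u = (7 - (1)·0.000 - (-2)·0.000 - (1)·0.000) / (6) = 1.167
  v = (-4 - (2)·1.167 - (4)·0.000 - (-4)·0.000) / (13) = -0.487
  w = (5 - (-1)·1.167 - (-3)·-0.487 - (1)·0.000) / (6) = 0.784
  t = (1 - (3)·1.167 - (-1)·-0.487 - (1)·0.784) / (9) = -0.419
Iteration 2:
  u = (7 - (1)·-0.487 - (-2)·0.784 - (1)·-0.419) / (6) = 1.579
  v = (-4 - (2)·1.579 - (4)·0.784 - (-4)·-0.419) / (13) = -0.921
  w = (5 - (-1)·1.579 - (-3)·-0.921 - (1)·-0.419) / (6) = 0.706
  t = (1 - (3)·1.579 - (-1)·-0.921 - (1)·0.706) / (9) = -0.596
Residual b − A·x = (0.455, -0.393, 0.176, 0.000)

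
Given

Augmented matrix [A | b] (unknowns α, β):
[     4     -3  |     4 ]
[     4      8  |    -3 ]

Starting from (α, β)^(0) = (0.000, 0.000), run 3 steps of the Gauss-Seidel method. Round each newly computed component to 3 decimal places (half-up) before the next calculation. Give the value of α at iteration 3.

Iteration 1:
  α = (4 - (-3)·0.000) / (4) = 1.000
  β = (-3 - (4)·1.000) / (8) = -0.875
Iteration 2:
  α = (4 - (-3)·-0.875) / (4) = 0.344
  β = (-3 - (4)·0.344) / (8) = -0.547
Iteration 3:
  α = (4 - (-3)·-0.547) / (4) = 0.590
  β = (-3 - (4)·0.590) / (8) = -0.670

0.590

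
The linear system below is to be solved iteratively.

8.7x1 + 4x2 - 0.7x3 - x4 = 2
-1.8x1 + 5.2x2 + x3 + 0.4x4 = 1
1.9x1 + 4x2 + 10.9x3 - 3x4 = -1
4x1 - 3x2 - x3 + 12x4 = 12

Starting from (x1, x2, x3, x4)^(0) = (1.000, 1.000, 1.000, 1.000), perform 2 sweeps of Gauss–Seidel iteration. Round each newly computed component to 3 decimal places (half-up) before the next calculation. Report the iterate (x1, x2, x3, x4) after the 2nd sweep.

(0.405, 0.212, 0.037, 0.921)

Iteration 1:
  x1 = (2 - (4)·1.000 - (-0.7)·1.000 - (-1)·1.000) / (8.7) = -0.034
  x2 = (1 - (-1.8)·-0.034 - (1)·1.000 - (0.4)·1.000) / (5.2) = -0.089
  x3 = (-1 - (1.9)·-0.034 - (4)·-0.089 - (-3)·1.000) / (10.9) = 0.222
  x4 = (12 - (4)·-0.034 - (-3)·-0.089 - (-1)·0.222) / (12) = 1.008
Iteration 2:
  x1 = (2 - (4)·-0.089 - (-0.7)·0.222 - (-1)·1.008) / (8.7) = 0.405
  x2 = (1 - (-1.8)·0.405 - (1)·0.222 - (0.4)·1.008) / (5.2) = 0.212
  x3 = (-1 - (1.9)·0.405 - (4)·0.212 - (-3)·1.008) / (10.9) = 0.037
  x4 = (12 - (4)·0.405 - (-3)·0.212 - (-1)·0.037) / (12) = 0.921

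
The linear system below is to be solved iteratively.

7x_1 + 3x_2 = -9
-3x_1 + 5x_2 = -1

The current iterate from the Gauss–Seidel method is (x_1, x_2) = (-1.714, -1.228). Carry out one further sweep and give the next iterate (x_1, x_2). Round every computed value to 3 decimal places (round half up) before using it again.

One sweep:
  x_1 = (-9 - (3)·-1.228) / (7) = -0.759
  x_2 = (-1 - (-3)·-0.759) / (5) = -0.655

(-0.759, -0.655)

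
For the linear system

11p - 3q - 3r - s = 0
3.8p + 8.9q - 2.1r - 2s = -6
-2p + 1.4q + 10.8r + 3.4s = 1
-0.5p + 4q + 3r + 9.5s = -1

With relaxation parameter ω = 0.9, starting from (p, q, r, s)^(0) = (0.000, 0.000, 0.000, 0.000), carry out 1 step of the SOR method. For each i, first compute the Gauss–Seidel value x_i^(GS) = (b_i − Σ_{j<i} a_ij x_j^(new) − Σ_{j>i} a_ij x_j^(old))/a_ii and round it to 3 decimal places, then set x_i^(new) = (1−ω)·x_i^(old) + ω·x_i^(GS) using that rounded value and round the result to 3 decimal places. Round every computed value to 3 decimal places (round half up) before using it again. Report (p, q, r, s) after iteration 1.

Iteration 1:
  p: GS value = (0 - (-3)·0.000 - (-3)·0.000 - (-1)·0.000) / (11) = 0.000;  p ← (1−ω)·0.000 + ω·0.000 = 0.000
  q: GS value = (-6 - (3.8)·0.000 - (-2.1)·0.000 - (-2)·0.000) / (8.9) = -0.674;  q ← (1−ω)·0.000 + ω·-0.674 = -0.607
  r: GS value = (1 - (-2)·0.000 - (1.4)·-0.607 - (3.4)·0.000) / (10.8) = 0.171;  r ← (1−ω)·0.000 + ω·0.171 = 0.154
  s: GS value = (-1 - (-0.5)·0.000 - (4)·-0.607 - (3)·0.154) / (9.5) = 0.102;  s ← (1−ω)·0.000 + ω·0.102 = 0.092

(0.000, -0.607, 0.154, 0.092)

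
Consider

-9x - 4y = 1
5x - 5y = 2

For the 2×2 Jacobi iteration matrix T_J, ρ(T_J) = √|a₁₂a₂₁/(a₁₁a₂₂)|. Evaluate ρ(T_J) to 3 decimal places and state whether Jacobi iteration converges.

a₁₂a₂₁/(a₁₁a₂₂) = (-4)·(5) / ((-9)·(-5)) = -0.444444
ρ = √|-0.444444| = √0.444444 = 0.667
ρ < 1, so Jacobi converges

0.667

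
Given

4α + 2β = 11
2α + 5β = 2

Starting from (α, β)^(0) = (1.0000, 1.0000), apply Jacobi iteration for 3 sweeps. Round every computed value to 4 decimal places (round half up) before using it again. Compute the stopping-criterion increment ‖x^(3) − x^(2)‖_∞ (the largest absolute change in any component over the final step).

0.2500

Iteration 1:
  α = (11 - (2)·1.0000) / (4) = 2.2500
  β = (2 - (2)·1.0000) / (5) = 0.0000
Iteration 2:
  α = (11 - (2)·0.0000) / (4) = 2.7500
  β = (2 - (2)·2.2500) / (5) = -0.5000
Iteration 3:
  α = (11 - (2)·-0.5000) / (4) = 3.0000
  β = (2 - (2)·2.7500) / (5) = -0.7000
Change: (0.2500, -0.2000) → max |·| = 0.2500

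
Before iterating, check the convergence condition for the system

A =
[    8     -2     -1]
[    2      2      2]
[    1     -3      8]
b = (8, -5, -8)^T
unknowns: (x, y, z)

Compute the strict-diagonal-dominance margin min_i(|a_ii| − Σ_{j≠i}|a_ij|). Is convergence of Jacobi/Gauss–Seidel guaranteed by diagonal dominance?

-2

row 1: |8| − (2+1) = 5
row 2: |2| − (2+2) = -2
row 3: |8| − (1+3) = 4
minimum over rows = -2 → not strictly diagonally dominant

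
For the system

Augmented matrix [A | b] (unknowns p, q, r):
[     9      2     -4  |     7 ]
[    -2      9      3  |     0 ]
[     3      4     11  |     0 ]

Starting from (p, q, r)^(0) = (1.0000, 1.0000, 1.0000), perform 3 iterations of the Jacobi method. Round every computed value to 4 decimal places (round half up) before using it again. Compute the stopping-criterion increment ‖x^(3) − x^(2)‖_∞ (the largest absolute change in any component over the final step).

Iteration 1:
  p = (7 - (2)·1.0000 - (-4)·1.0000) / (9) = 1.0000
  q = (0 - (-2)·1.0000 - (3)·1.0000) / (9) = -0.1111
  r = (0 - (3)·1.0000 - (4)·1.0000) / (11) = -0.6364
Iteration 2:
  p = (7 - (2)·-0.1111 - (-4)·-0.6364) / (9) = 0.5196
  q = (0 - (-2)·1.0000 - (3)·-0.6364) / (9) = 0.4344
  r = (0 - (3)·1.0000 - (4)·-0.1111) / (11) = -0.2323
Iteration 3:
  p = (7 - (2)·0.4344 - (-4)·-0.2323) / (9) = 0.5780
  q = (0 - (-2)·0.5196 - (3)·-0.2323) / (9) = 0.1929
  r = (0 - (3)·0.5196 - (4)·0.4344) / (11) = -0.2997
Change: (0.0584, -0.2415, -0.0674) → max |·| = 0.2415

0.2415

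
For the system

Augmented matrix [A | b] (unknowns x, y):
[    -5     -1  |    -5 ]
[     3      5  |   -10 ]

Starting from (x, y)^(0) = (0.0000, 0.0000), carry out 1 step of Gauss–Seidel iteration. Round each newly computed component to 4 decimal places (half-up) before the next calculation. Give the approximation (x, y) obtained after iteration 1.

(1.0000, -2.6000)

Iteration 1:
  x = (-5 - (-1)·0.0000) / (-5) = 1.0000
  y = (-10 - (3)·1.0000) / (5) = -2.6000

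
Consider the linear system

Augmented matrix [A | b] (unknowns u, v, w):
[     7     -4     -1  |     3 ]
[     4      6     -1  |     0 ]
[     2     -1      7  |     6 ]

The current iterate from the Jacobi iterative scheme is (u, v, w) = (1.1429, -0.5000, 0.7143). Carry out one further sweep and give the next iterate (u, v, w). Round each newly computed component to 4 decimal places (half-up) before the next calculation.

One sweep:
  u = (3 - (-4)·-0.5000 - (-1)·0.7143) / (7) = 0.2449
  v = (0 - (4)·1.1429 - (-1)·0.7143) / (6) = -0.6429
  w = (6 - (2)·1.1429 - (-1)·-0.5000) / (7) = 0.4592

(0.2449, -0.6429, 0.4592)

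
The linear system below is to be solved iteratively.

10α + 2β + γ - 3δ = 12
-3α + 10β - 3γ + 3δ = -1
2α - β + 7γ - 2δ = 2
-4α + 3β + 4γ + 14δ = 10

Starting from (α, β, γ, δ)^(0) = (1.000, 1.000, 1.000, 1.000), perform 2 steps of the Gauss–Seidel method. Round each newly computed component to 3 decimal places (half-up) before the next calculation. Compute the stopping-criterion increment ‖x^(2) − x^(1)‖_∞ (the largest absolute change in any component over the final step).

0.199

Iteration 1:
  α = (12 - (2)·1.000 - (1)·1.000 - (-3)·1.000) / (10) = 1.200
  β = (-1 - (-3)·1.200 - (-3)·1.000 - (3)·1.000) / (10) = 0.260
  γ = (2 - (2)·1.200 - (-1)·0.260 - (-2)·1.000) / (7) = 0.266
  δ = (10 - (-4)·1.200 - (3)·0.260 - (4)·0.266) / (14) = 0.925
Iteration 2:
  α = (12 - (2)·0.260 - (1)·0.266 - (-3)·0.925) / (10) = 1.399
  β = (-1 - (-3)·1.399 - (-3)·0.266 - (3)·0.925) / (10) = 0.122
  γ = (2 - (2)·1.399 - (-1)·0.122 - (-2)·0.925) / (7) = 0.168
  δ = (10 - (-4)·1.399 - (3)·0.122 - (4)·0.168) / (14) = 1.040
Change: (0.199, -0.138, -0.098, 0.115) → max |·| = 0.199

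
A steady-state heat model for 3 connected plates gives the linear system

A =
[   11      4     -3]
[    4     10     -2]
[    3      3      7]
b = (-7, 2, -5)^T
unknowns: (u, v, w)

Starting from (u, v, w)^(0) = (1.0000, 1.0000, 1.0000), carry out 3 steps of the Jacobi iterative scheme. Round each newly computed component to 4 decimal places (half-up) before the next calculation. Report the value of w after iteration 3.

-0.3336

Iteration 1:
  u = (-7 - (4)·1.0000 - (-3)·1.0000) / (11) = -0.7273
  v = (2 - (4)·1.0000 - (-2)·1.0000) / (10) = 0.0000
  w = (-5 - (3)·1.0000 - (3)·1.0000) / (7) = -1.5714
Iteration 2:
  u = (-7 - (4)·0.0000 - (-3)·-1.5714) / (11) = -1.0649
  v = (2 - (4)·-0.7273 - (-2)·-1.5714) / (10) = 0.1766
  w = (-5 - (3)·-0.7273 - (3)·0.0000) / (7) = -0.4026
Iteration 3:
  u = (-7 - (4)·0.1766 - (-3)·-0.4026) / (11) = -0.8104
  v = (2 - (4)·-1.0649 - (-2)·-0.4026) / (10) = 0.5454
  w = (-5 - (3)·-1.0649 - (3)·0.1766) / (7) = -0.3336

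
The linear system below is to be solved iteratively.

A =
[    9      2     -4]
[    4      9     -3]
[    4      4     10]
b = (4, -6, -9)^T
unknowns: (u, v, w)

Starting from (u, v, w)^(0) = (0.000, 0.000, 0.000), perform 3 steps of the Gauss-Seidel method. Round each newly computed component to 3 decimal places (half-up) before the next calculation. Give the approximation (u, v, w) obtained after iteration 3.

Iteration 1:
  u = (4 - (2)·0.000 - (-4)·0.000) / (9) = 0.444
  v = (-6 - (4)·0.444 - (-3)·0.000) / (9) = -0.864
  w = (-9 - (4)·0.444 - (4)·-0.864) / (10) = -0.732
Iteration 2:
  u = (4 - (2)·-0.864 - (-4)·-0.732) / (9) = 0.311
  v = (-6 - (4)·0.311 - (-3)·-0.732) / (9) = -1.049
  w = (-9 - (4)·0.311 - (4)·-1.049) / (10) = -0.605
Iteration 3:
  u = (4 - (2)·-1.049 - (-4)·-0.605) / (9) = 0.409
  v = (-6 - (4)·0.409 - (-3)·-0.605) / (9) = -1.050
  w = (-9 - (4)·0.409 - (4)·-1.050) / (10) = -0.644

(0.409, -1.050, -0.644)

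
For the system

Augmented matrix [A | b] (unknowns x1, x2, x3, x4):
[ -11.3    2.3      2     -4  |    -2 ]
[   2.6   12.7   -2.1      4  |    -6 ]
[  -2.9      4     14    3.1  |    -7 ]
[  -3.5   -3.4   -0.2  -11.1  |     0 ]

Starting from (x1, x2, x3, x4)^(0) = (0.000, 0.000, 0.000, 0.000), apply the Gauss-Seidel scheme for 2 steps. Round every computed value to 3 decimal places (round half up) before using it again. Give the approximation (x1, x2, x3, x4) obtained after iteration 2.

(-0.020, -0.554, -0.369, 0.183)

Iteration 1:
  x1 = (-2 - (2.3)·0.000 - (2)·0.000 - (-4)·0.000) / (-11.3) = 0.177
  x2 = (-6 - (2.6)·0.177 - (-2.1)·0.000 - (4)·0.000) / (12.7) = -0.509
  x3 = (-7 - (-2.9)·0.177 - (4)·-0.509 - (3.1)·0.000) / (14) = -0.318
  x4 = (0 - (-3.5)·0.177 - (-3.4)·-0.509 - (-0.2)·-0.318) / (-11.1) = 0.106
Iteration 2:
  x1 = (-2 - (2.3)·-0.509 - (2)·-0.318 - (-4)·0.106) / (-11.3) = -0.020
  x2 = (-6 - (2.6)·-0.020 - (-2.1)·-0.318 - (4)·0.106) / (12.7) = -0.554
  x3 = (-7 - (-2.9)·-0.020 - (4)·-0.554 - (3.1)·0.106) / (14) = -0.369
  x4 = (0 - (-3.5)·-0.020 - (-3.4)·-0.554 - (-0.2)·-0.369) / (-11.1) = 0.183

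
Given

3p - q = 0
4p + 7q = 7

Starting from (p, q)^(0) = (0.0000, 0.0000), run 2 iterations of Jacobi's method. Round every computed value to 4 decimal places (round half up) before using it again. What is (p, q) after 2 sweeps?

Iteration 1:
  p = (0 - (-1)·0.0000) / (3) = 0.0000
  q = (7 - (4)·0.0000) / (7) = 1.0000
Iteration 2:
  p = (0 - (-1)·1.0000) / (3) = 0.3333
  q = (7 - (4)·0.0000) / (7) = 1.0000

(0.3333, 1.0000)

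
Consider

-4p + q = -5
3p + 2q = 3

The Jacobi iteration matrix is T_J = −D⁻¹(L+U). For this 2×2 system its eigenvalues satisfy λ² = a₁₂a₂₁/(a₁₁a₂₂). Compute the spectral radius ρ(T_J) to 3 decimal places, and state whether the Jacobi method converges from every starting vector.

0.612

a₁₂a₂₁/(a₁₁a₂₂) = (1)·(3) / ((-4)·(2)) = -0.375000
ρ = √|-0.375000| = √0.375000 = 0.612
ρ < 1, so Jacobi converges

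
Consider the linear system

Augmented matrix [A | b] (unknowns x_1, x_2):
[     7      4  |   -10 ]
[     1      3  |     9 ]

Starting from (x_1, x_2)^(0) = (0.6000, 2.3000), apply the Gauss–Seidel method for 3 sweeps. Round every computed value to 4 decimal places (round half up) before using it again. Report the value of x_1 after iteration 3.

Iteration 1:
  x_1 = (-10 - (4)·2.3000) / (7) = -2.7429
  x_2 = (9 - (1)·-2.7429) / (3) = 3.9143
Iteration 2:
  x_1 = (-10 - (4)·3.9143) / (7) = -3.6653
  x_2 = (9 - (1)·-3.6653) / (3) = 4.2218
Iteration 3:
  x_1 = (-10 - (4)·4.2218) / (7) = -3.8410
  x_2 = (9 - (1)·-3.8410) / (3) = 4.2803

-3.8410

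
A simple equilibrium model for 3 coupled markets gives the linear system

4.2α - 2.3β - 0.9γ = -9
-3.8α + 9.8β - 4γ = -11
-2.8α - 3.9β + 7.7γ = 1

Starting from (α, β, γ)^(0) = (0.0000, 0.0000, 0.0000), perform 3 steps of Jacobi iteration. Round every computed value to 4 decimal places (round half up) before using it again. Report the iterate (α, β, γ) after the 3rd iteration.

Iteration 1:
  α = (-9 - (-2.3)·0.0000 - (-0.9)·0.0000) / (4.2) = -2.1429
  β = (-11 - (-3.8)·0.0000 - (-4)·0.0000) / (9.8) = -1.1224
  γ = (1 - (-2.8)·0.0000 - (-3.9)·0.0000) / (7.7) = 0.1299
Iteration 2:
  α = (-9 - (-2.3)·-1.1224 - (-0.9)·0.1299) / (4.2) = -2.7297
  β = (-11 - (-3.8)·-2.1429 - (-4)·0.1299) / (9.8) = -1.9003
  γ = (1 - (-2.8)·-2.1429 - (-3.9)·-1.1224) / (7.7) = -1.2179
Iteration 3:
  α = (-9 - (-2.3)·-1.9003 - (-0.9)·-1.2179) / (4.2) = -3.4445
  β = (-11 - (-3.8)·-2.7297 - (-4)·-1.2179) / (9.8) = -2.6780
  γ = (1 - (-2.8)·-2.7297 - (-3.9)·-1.9003) / (7.7) = -1.8252

(-3.4445, -2.6780, -1.8252)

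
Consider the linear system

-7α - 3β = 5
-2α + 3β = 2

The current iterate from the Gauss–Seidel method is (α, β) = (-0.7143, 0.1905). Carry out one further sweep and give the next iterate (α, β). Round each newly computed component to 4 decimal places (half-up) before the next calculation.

(-0.7959, 0.1361)

One sweep:
  α = (5 - (-3)·0.1905) / (-7) = -0.7959
  β = (2 - (-2)·-0.7959) / (3) = 0.1361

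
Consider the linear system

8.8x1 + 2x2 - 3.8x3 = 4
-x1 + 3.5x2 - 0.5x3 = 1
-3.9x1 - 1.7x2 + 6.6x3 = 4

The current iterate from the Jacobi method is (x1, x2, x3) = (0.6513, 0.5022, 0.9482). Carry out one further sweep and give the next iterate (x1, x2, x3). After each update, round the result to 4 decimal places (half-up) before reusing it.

(0.7499, 0.6073, 1.1203)

One sweep:
  x1 = (4 - (2)·0.5022 - (-3.8)·0.9482) / (8.8) = 0.7499
  x2 = (1 - (-1)·0.6513 - (-0.5)·0.9482) / (3.5) = 0.6073
  x3 = (4 - (-3.9)·0.6513 - (-1.7)·0.5022) / (6.6) = 1.1203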